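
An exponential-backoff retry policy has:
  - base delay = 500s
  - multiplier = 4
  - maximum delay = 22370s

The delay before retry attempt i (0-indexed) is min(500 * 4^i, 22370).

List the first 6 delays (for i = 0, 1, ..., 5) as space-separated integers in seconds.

Computing each delay:
  i=0: min(500*4^0, 22370) = 500
  i=1: min(500*4^1, 22370) = 2000
  i=2: min(500*4^2, 22370) = 8000
  i=3: min(500*4^3, 22370) = 22370
  i=4: min(500*4^4, 22370) = 22370
  i=5: min(500*4^5, 22370) = 22370

Answer: 500 2000 8000 22370 22370 22370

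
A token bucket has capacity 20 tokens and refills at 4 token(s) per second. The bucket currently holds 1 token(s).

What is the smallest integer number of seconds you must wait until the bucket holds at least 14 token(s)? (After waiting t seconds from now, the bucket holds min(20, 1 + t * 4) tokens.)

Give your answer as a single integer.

Need 1 + t * 4 >= 14, so t >= 13/4.
Smallest integer t = ceil(13/4) = 4.

Answer: 4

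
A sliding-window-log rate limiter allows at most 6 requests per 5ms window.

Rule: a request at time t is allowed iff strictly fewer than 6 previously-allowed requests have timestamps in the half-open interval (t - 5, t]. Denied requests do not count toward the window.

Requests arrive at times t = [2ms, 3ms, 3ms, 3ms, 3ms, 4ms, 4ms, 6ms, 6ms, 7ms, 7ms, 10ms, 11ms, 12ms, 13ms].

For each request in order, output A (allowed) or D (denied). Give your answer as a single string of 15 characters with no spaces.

Tracking allowed requests in the window:
  req#1 t=2ms: ALLOW
  req#2 t=3ms: ALLOW
  req#3 t=3ms: ALLOW
  req#4 t=3ms: ALLOW
  req#5 t=3ms: ALLOW
  req#6 t=4ms: ALLOW
  req#7 t=4ms: DENY
  req#8 t=6ms: DENY
  req#9 t=6ms: DENY
  req#10 t=7ms: ALLOW
  req#11 t=7ms: DENY
  req#12 t=10ms: ALLOW
  req#13 t=11ms: ALLOW
  req#14 t=12ms: ALLOW
  req#15 t=13ms: ALLOW

Answer: AAAAAADDDADAAAA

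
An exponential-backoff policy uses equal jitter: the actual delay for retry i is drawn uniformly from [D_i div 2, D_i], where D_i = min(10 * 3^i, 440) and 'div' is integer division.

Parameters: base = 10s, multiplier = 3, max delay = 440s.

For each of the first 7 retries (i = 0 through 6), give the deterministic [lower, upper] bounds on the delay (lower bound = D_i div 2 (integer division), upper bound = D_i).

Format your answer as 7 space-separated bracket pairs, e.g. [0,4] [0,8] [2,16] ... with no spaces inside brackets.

Computing bounds per retry:
  i=0: D_i=min(10*3^0,440)=10, bounds=[5,10]
  i=1: D_i=min(10*3^1,440)=30, bounds=[15,30]
  i=2: D_i=min(10*3^2,440)=90, bounds=[45,90]
  i=3: D_i=min(10*3^3,440)=270, bounds=[135,270]
  i=4: D_i=min(10*3^4,440)=440, bounds=[220,440]
  i=5: D_i=min(10*3^5,440)=440, bounds=[220,440]
  i=6: D_i=min(10*3^6,440)=440, bounds=[220,440]

Answer: [5,10] [15,30] [45,90] [135,270] [220,440] [220,440] [220,440]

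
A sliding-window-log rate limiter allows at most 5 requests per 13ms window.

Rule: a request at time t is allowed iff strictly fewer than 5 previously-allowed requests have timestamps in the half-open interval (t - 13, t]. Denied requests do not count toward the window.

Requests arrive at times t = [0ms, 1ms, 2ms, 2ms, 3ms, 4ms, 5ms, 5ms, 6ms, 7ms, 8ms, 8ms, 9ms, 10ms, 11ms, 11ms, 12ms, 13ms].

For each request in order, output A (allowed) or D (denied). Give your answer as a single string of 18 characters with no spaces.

Answer: AAAAADDDDDDDDDDDDA

Derivation:
Tracking allowed requests in the window:
  req#1 t=0ms: ALLOW
  req#2 t=1ms: ALLOW
  req#3 t=2ms: ALLOW
  req#4 t=2ms: ALLOW
  req#5 t=3ms: ALLOW
  req#6 t=4ms: DENY
  req#7 t=5ms: DENY
  req#8 t=5ms: DENY
  req#9 t=6ms: DENY
  req#10 t=7ms: DENY
  req#11 t=8ms: DENY
  req#12 t=8ms: DENY
  req#13 t=9ms: DENY
  req#14 t=10ms: DENY
  req#15 t=11ms: DENY
  req#16 t=11ms: DENY
  req#17 t=12ms: DENY
  req#18 t=13ms: ALLOW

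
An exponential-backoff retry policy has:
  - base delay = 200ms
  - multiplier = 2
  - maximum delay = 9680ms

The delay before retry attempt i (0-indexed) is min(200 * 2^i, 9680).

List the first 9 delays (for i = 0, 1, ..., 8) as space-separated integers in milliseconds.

Computing each delay:
  i=0: min(200*2^0, 9680) = 200
  i=1: min(200*2^1, 9680) = 400
  i=2: min(200*2^2, 9680) = 800
  i=3: min(200*2^3, 9680) = 1600
  i=4: min(200*2^4, 9680) = 3200
  i=5: min(200*2^5, 9680) = 6400
  i=6: min(200*2^6, 9680) = 9680
  i=7: min(200*2^7, 9680) = 9680
  i=8: min(200*2^8, 9680) = 9680

Answer: 200 400 800 1600 3200 6400 9680 9680 9680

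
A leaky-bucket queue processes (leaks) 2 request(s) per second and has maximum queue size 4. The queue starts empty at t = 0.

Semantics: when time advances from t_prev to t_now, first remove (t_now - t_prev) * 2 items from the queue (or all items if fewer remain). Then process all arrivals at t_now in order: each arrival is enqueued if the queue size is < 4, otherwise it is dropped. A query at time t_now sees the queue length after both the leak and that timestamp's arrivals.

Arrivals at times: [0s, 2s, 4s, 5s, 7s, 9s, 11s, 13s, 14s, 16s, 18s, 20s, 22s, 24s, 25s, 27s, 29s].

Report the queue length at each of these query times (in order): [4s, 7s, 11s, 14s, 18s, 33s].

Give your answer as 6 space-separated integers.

Answer: 1 1 1 1 1 0

Derivation:
Queue lengths at query times:
  query t=4s: backlog = 1
  query t=7s: backlog = 1
  query t=11s: backlog = 1
  query t=14s: backlog = 1
  query t=18s: backlog = 1
  query t=33s: backlog = 0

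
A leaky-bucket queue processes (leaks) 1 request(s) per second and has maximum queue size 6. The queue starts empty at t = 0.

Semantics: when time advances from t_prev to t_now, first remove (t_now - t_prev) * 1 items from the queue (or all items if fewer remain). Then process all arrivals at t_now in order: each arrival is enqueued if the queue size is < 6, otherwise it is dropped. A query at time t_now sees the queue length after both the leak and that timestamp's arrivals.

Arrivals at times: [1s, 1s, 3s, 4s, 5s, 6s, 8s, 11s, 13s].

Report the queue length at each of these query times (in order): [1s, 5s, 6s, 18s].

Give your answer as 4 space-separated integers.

Queue lengths at query times:
  query t=1s: backlog = 2
  query t=5s: backlog = 1
  query t=6s: backlog = 1
  query t=18s: backlog = 0

Answer: 2 1 1 0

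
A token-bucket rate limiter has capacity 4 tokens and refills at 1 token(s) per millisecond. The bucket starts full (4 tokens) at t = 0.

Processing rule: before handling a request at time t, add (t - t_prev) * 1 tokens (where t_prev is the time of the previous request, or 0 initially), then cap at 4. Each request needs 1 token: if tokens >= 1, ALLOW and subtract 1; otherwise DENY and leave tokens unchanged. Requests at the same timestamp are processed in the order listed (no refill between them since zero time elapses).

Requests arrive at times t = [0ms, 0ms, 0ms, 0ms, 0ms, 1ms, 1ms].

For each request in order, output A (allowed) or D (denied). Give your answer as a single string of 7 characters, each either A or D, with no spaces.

Simulating step by step:
  req#1 t=0ms: ALLOW
  req#2 t=0ms: ALLOW
  req#3 t=0ms: ALLOW
  req#4 t=0ms: ALLOW
  req#5 t=0ms: DENY
  req#6 t=1ms: ALLOW
  req#7 t=1ms: DENY

Answer: AAAADAD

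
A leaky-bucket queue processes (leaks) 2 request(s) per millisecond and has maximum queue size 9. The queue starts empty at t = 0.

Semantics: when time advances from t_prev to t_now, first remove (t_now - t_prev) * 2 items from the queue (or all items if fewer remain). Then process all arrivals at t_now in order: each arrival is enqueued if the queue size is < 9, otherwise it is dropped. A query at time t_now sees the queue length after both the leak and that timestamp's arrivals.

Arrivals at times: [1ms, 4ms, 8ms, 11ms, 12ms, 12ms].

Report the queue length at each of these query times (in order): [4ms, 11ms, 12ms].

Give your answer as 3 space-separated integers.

Answer: 1 1 2

Derivation:
Queue lengths at query times:
  query t=4ms: backlog = 1
  query t=11ms: backlog = 1
  query t=12ms: backlog = 2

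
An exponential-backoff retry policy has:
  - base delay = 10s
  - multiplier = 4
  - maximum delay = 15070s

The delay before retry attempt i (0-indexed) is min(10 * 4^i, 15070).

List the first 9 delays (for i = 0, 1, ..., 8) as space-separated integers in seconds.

Computing each delay:
  i=0: min(10*4^0, 15070) = 10
  i=1: min(10*4^1, 15070) = 40
  i=2: min(10*4^2, 15070) = 160
  i=3: min(10*4^3, 15070) = 640
  i=4: min(10*4^4, 15070) = 2560
  i=5: min(10*4^5, 15070) = 10240
  i=6: min(10*4^6, 15070) = 15070
  i=7: min(10*4^7, 15070) = 15070
  i=8: min(10*4^8, 15070) = 15070

Answer: 10 40 160 640 2560 10240 15070 15070 15070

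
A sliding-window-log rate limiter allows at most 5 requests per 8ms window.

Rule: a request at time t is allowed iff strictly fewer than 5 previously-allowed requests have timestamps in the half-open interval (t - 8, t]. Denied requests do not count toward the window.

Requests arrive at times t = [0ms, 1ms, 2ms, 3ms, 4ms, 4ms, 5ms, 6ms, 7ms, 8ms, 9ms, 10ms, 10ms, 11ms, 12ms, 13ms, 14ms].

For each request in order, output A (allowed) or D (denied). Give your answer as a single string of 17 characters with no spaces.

Answer: AAAAADDDDAAADAADD

Derivation:
Tracking allowed requests in the window:
  req#1 t=0ms: ALLOW
  req#2 t=1ms: ALLOW
  req#3 t=2ms: ALLOW
  req#4 t=3ms: ALLOW
  req#5 t=4ms: ALLOW
  req#6 t=4ms: DENY
  req#7 t=5ms: DENY
  req#8 t=6ms: DENY
  req#9 t=7ms: DENY
  req#10 t=8ms: ALLOW
  req#11 t=9ms: ALLOW
  req#12 t=10ms: ALLOW
  req#13 t=10ms: DENY
  req#14 t=11ms: ALLOW
  req#15 t=12ms: ALLOW
  req#16 t=13ms: DENY
  req#17 t=14ms: DENY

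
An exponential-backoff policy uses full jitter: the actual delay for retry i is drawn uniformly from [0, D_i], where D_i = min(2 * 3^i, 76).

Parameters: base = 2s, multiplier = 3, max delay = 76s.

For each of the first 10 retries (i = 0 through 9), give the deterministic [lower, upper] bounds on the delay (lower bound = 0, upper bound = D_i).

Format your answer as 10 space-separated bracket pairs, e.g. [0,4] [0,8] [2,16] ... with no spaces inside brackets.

Answer: [0,2] [0,6] [0,18] [0,54] [0,76] [0,76] [0,76] [0,76] [0,76] [0,76]

Derivation:
Computing bounds per retry:
  i=0: D_i=min(2*3^0,76)=2, bounds=[0,2]
  i=1: D_i=min(2*3^1,76)=6, bounds=[0,6]
  i=2: D_i=min(2*3^2,76)=18, bounds=[0,18]
  i=3: D_i=min(2*3^3,76)=54, bounds=[0,54]
  i=4: D_i=min(2*3^4,76)=76, bounds=[0,76]
  i=5: D_i=min(2*3^5,76)=76, bounds=[0,76]
  i=6: D_i=min(2*3^6,76)=76, bounds=[0,76]
  i=7: D_i=min(2*3^7,76)=76, bounds=[0,76]
  i=8: D_i=min(2*3^8,76)=76, bounds=[0,76]
  i=9: D_i=min(2*3^9,76)=76, bounds=[0,76]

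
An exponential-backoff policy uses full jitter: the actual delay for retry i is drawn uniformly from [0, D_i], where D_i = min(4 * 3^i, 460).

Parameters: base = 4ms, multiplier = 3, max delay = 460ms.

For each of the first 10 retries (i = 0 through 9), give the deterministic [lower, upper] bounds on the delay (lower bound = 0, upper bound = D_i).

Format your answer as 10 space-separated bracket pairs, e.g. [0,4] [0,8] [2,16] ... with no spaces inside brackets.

Computing bounds per retry:
  i=0: D_i=min(4*3^0,460)=4, bounds=[0,4]
  i=1: D_i=min(4*3^1,460)=12, bounds=[0,12]
  i=2: D_i=min(4*3^2,460)=36, bounds=[0,36]
  i=3: D_i=min(4*3^3,460)=108, bounds=[0,108]
  i=4: D_i=min(4*3^4,460)=324, bounds=[0,324]
  i=5: D_i=min(4*3^5,460)=460, bounds=[0,460]
  i=6: D_i=min(4*3^6,460)=460, bounds=[0,460]
  i=7: D_i=min(4*3^7,460)=460, bounds=[0,460]
  i=8: D_i=min(4*3^8,460)=460, bounds=[0,460]
  i=9: D_i=min(4*3^9,460)=460, bounds=[0,460]

Answer: [0,4] [0,12] [0,36] [0,108] [0,324] [0,460] [0,460] [0,460] [0,460] [0,460]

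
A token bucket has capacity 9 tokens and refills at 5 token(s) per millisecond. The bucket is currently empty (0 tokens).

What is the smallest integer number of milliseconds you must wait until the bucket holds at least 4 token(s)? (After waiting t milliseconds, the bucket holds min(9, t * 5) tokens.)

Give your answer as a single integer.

Answer: 1

Derivation:
Need t * 5 >= 4, so t >= 4/5.
Smallest integer t = ceil(4/5) = 1.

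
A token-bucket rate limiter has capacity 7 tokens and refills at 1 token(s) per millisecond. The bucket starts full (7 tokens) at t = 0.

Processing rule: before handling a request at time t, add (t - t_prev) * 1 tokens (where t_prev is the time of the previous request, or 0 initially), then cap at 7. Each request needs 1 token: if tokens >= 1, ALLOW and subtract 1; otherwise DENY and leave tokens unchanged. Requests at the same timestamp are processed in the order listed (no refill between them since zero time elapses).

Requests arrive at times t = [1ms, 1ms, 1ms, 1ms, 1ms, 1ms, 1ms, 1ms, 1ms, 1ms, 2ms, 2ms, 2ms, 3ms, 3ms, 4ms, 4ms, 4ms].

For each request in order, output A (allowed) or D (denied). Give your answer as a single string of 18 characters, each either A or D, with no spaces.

Answer: AAAAAAADDDADDADADD

Derivation:
Simulating step by step:
  req#1 t=1ms: ALLOW
  req#2 t=1ms: ALLOW
  req#3 t=1ms: ALLOW
  req#4 t=1ms: ALLOW
  req#5 t=1ms: ALLOW
  req#6 t=1ms: ALLOW
  req#7 t=1ms: ALLOW
  req#8 t=1ms: DENY
  req#9 t=1ms: DENY
  req#10 t=1ms: DENY
  req#11 t=2ms: ALLOW
  req#12 t=2ms: DENY
  req#13 t=2ms: DENY
  req#14 t=3ms: ALLOW
  req#15 t=3ms: DENY
  req#16 t=4ms: ALLOW
  req#17 t=4ms: DENY
  req#18 t=4ms: DENY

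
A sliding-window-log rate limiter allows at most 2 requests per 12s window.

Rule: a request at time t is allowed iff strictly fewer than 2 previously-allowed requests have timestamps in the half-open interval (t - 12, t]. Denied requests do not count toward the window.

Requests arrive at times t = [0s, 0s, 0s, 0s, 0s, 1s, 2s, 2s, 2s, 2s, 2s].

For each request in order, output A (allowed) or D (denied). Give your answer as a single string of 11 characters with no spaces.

Answer: AADDDDDDDDD

Derivation:
Tracking allowed requests in the window:
  req#1 t=0s: ALLOW
  req#2 t=0s: ALLOW
  req#3 t=0s: DENY
  req#4 t=0s: DENY
  req#5 t=0s: DENY
  req#6 t=1s: DENY
  req#7 t=2s: DENY
  req#8 t=2s: DENY
  req#9 t=2s: DENY
  req#10 t=2s: DENY
  req#11 t=2s: DENY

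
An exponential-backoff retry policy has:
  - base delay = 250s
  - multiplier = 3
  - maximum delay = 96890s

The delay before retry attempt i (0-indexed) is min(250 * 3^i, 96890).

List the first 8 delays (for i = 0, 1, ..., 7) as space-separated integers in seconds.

Computing each delay:
  i=0: min(250*3^0, 96890) = 250
  i=1: min(250*3^1, 96890) = 750
  i=2: min(250*3^2, 96890) = 2250
  i=3: min(250*3^3, 96890) = 6750
  i=4: min(250*3^4, 96890) = 20250
  i=5: min(250*3^5, 96890) = 60750
  i=6: min(250*3^6, 96890) = 96890
  i=7: min(250*3^7, 96890) = 96890

Answer: 250 750 2250 6750 20250 60750 96890 96890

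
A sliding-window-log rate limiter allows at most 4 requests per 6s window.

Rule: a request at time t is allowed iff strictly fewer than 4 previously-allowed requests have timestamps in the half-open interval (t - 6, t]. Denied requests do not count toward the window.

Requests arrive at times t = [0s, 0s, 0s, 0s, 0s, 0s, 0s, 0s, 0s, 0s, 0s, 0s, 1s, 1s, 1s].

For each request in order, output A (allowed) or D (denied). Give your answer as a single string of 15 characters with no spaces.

Tracking allowed requests in the window:
  req#1 t=0s: ALLOW
  req#2 t=0s: ALLOW
  req#3 t=0s: ALLOW
  req#4 t=0s: ALLOW
  req#5 t=0s: DENY
  req#6 t=0s: DENY
  req#7 t=0s: DENY
  req#8 t=0s: DENY
  req#9 t=0s: DENY
  req#10 t=0s: DENY
  req#11 t=0s: DENY
  req#12 t=0s: DENY
  req#13 t=1s: DENY
  req#14 t=1s: DENY
  req#15 t=1s: DENY

Answer: AAAADDDDDDDDDDD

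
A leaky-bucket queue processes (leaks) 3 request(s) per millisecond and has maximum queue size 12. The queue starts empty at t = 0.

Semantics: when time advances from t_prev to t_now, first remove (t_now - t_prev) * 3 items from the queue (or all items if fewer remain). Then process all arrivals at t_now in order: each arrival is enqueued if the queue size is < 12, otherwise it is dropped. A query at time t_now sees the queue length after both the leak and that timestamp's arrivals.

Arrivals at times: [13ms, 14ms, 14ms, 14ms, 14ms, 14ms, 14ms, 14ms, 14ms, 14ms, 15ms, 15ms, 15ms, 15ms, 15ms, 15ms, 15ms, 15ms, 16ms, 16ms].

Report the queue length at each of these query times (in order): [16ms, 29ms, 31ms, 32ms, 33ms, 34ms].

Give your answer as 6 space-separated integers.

Queue lengths at query times:
  query t=16ms: backlog = 11
  query t=29ms: backlog = 0
  query t=31ms: backlog = 0
  query t=32ms: backlog = 0
  query t=33ms: backlog = 0
  query t=34ms: backlog = 0

Answer: 11 0 0 0 0 0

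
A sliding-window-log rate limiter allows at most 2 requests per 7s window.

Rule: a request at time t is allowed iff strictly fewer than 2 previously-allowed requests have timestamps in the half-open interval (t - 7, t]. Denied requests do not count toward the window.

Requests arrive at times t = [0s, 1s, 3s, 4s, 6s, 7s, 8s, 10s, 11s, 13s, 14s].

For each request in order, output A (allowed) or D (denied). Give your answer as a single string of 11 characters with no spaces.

Answer: AADDDAADDDA

Derivation:
Tracking allowed requests in the window:
  req#1 t=0s: ALLOW
  req#2 t=1s: ALLOW
  req#3 t=3s: DENY
  req#4 t=4s: DENY
  req#5 t=6s: DENY
  req#6 t=7s: ALLOW
  req#7 t=8s: ALLOW
  req#8 t=10s: DENY
  req#9 t=11s: DENY
  req#10 t=13s: DENY
  req#11 t=14s: ALLOW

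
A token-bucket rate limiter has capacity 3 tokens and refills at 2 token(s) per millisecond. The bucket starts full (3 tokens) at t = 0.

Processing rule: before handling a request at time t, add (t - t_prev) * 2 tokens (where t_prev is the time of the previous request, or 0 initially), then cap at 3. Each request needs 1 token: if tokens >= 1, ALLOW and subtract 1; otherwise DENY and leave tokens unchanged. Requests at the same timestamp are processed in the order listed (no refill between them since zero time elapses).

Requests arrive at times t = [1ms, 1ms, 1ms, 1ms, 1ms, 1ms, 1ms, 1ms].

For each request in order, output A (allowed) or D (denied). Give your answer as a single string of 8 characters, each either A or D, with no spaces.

Answer: AAADDDDD

Derivation:
Simulating step by step:
  req#1 t=1ms: ALLOW
  req#2 t=1ms: ALLOW
  req#3 t=1ms: ALLOW
  req#4 t=1ms: DENY
  req#5 t=1ms: DENY
  req#6 t=1ms: DENY
  req#7 t=1ms: DENY
  req#8 t=1ms: DENY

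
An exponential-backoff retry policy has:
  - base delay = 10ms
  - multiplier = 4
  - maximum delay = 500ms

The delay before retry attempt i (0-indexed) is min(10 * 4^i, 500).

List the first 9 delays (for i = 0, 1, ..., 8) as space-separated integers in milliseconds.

Computing each delay:
  i=0: min(10*4^0, 500) = 10
  i=1: min(10*4^1, 500) = 40
  i=2: min(10*4^2, 500) = 160
  i=3: min(10*4^3, 500) = 500
  i=4: min(10*4^4, 500) = 500
  i=5: min(10*4^5, 500) = 500
  i=6: min(10*4^6, 500) = 500
  i=7: min(10*4^7, 500) = 500
  i=8: min(10*4^8, 500) = 500

Answer: 10 40 160 500 500 500 500 500 500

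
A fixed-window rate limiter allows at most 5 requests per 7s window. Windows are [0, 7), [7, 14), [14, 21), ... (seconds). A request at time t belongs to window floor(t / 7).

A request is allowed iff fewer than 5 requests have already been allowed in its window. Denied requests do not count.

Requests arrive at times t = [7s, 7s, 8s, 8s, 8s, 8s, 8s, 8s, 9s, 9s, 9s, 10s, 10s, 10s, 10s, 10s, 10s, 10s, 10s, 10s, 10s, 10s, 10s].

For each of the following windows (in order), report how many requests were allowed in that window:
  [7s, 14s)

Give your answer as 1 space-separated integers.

Answer: 5

Derivation:
Processing requests:
  req#1 t=7s (window 1): ALLOW
  req#2 t=7s (window 1): ALLOW
  req#3 t=8s (window 1): ALLOW
  req#4 t=8s (window 1): ALLOW
  req#5 t=8s (window 1): ALLOW
  req#6 t=8s (window 1): DENY
  req#7 t=8s (window 1): DENY
  req#8 t=8s (window 1): DENY
  req#9 t=9s (window 1): DENY
  req#10 t=9s (window 1): DENY
  req#11 t=9s (window 1): DENY
  req#12 t=10s (window 1): DENY
  req#13 t=10s (window 1): DENY
  req#14 t=10s (window 1): DENY
  req#15 t=10s (window 1): DENY
  req#16 t=10s (window 1): DENY
  req#17 t=10s (window 1): DENY
  req#18 t=10s (window 1): DENY
  req#19 t=10s (window 1): DENY
  req#20 t=10s (window 1): DENY
  req#21 t=10s (window 1): DENY
  req#22 t=10s (window 1): DENY
  req#23 t=10s (window 1): DENY

Allowed counts by window: 5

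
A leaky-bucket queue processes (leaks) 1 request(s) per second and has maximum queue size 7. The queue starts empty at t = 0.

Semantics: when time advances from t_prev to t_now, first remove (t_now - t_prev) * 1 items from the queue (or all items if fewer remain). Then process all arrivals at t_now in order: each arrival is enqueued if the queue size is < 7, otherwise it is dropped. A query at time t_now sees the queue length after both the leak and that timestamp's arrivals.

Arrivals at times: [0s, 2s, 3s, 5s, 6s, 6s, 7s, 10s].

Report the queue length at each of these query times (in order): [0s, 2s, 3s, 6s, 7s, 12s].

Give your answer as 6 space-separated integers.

Answer: 1 1 1 2 2 0

Derivation:
Queue lengths at query times:
  query t=0s: backlog = 1
  query t=2s: backlog = 1
  query t=3s: backlog = 1
  query t=6s: backlog = 2
  query t=7s: backlog = 2
  query t=12s: backlog = 0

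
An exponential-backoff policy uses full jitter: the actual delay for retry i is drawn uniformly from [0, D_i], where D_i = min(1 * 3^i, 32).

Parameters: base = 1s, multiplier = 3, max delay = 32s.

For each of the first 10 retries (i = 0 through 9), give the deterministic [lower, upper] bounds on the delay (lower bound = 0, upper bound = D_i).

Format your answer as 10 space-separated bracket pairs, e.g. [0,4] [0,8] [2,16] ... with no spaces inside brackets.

Computing bounds per retry:
  i=0: D_i=min(1*3^0,32)=1, bounds=[0,1]
  i=1: D_i=min(1*3^1,32)=3, bounds=[0,3]
  i=2: D_i=min(1*3^2,32)=9, bounds=[0,9]
  i=3: D_i=min(1*3^3,32)=27, bounds=[0,27]
  i=4: D_i=min(1*3^4,32)=32, bounds=[0,32]
  i=5: D_i=min(1*3^5,32)=32, bounds=[0,32]
  i=6: D_i=min(1*3^6,32)=32, bounds=[0,32]
  i=7: D_i=min(1*3^7,32)=32, bounds=[0,32]
  i=8: D_i=min(1*3^8,32)=32, bounds=[0,32]
  i=9: D_i=min(1*3^9,32)=32, bounds=[0,32]

Answer: [0,1] [0,3] [0,9] [0,27] [0,32] [0,32] [0,32] [0,32] [0,32] [0,32]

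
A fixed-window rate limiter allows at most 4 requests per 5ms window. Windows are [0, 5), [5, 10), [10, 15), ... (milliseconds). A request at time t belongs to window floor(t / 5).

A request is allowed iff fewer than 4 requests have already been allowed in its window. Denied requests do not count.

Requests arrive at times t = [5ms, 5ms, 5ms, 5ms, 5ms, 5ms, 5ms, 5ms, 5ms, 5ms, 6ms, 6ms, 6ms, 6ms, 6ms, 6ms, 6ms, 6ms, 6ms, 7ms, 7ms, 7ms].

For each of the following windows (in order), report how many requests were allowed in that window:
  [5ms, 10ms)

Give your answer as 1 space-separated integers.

Processing requests:
  req#1 t=5ms (window 1): ALLOW
  req#2 t=5ms (window 1): ALLOW
  req#3 t=5ms (window 1): ALLOW
  req#4 t=5ms (window 1): ALLOW
  req#5 t=5ms (window 1): DENY
  req#6 t=5ms (window 1): DENY
  req#7 t=5ms (window 1): DENY
  req#8 t=5ms (window 1): DENY
  req#9 t=5ms (window 1): DENY
  req#10 t=5ms (window 1): DENY
  req#11 t=6ms (window 1): DENY
  req#12 t=6ms (window 1): DENY
  req#13 t=6ms (window 1): DENY
  req#14 t=6ms (window 1): DENY
  req#15 t=6ms (window 1): DENY
  req#16 t=6ms (window 1): DENY
  req#17 t=6ms (window 1): DENY
  req#18 t=6ms (window 1): DENY
  req#19 t=6ms (window 1): DENY
  req#20 t=7ms (window 1): DENY
  req#21 t=7ms (window 1): DENY
  req#22 t=7ms (window 1): DENY

Allowed counts by window: 4

Answer: 4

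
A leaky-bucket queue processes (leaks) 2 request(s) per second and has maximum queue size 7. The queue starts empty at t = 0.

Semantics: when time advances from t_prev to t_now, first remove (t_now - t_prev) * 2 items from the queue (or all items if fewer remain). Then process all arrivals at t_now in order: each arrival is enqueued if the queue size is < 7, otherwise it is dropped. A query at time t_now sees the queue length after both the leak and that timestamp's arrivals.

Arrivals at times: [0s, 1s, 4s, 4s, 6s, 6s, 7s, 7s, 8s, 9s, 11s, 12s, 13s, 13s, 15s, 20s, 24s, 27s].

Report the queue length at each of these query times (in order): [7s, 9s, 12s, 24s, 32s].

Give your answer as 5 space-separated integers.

Queue lengths at query times:
  query t=7s: backlog = 2
  query t=9s: backlog = 1
  query t=12s: backlog = 1
  query t=24s: backlog = 1
  query t=32s: backlog = 0

Answer: 2 1 1 1 0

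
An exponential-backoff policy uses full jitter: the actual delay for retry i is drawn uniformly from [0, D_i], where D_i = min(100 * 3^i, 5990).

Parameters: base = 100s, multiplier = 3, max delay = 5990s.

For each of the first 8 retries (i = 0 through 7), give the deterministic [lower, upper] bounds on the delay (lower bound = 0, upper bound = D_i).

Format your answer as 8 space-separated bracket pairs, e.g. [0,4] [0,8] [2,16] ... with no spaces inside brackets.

Computing bounds per retry:
  i=0: D_i=min(100*3^0,5990)=100, bounds=[0,100]
  i=1: D_i=min(100*3^1,5990)=300, bounds=[0,300]
  i=2: D_i=min(100*3^2,5990)=900, bounds=[0,900]
  i=3: D_i=min(100*3^3,5990)=2700, bounds=[0,2700]
  i=4: D_i=min(100*3^4,5990)=5990, bounds=[0,5990]
  i=5: D_i=min(100*3^5,5990)=5990, bounds=[0,5990]
  i=6: D_i=min(100*3^6,5990)=5990, bounds=[0,5990]
  i=7: D_i=min(100*3^7,5990)=5990, bounds=[0,5990]

Answer: [0,100] [0,300] [0,900] [0,2700] [0,5990] [0,5990] [0,5990] [0,5990]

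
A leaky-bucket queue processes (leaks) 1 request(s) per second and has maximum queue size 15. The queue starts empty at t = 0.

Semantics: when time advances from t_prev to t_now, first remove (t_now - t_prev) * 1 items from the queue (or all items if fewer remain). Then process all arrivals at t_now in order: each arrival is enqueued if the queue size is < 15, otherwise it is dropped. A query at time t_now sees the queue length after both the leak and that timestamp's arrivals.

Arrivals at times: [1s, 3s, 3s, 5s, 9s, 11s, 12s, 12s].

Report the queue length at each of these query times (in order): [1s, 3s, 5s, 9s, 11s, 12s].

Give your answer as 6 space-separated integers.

Answer: 1 2 1 1 1 2

Derivation:
Queue lengths at query times:
  query t=1s: backlog = 1
  query t=3s: backlog = 2
  query t=5s: backlog = 1
  query t=9s: backlog = 1
  query t=11s: backlog = 1
  query t=12s: backlog = 2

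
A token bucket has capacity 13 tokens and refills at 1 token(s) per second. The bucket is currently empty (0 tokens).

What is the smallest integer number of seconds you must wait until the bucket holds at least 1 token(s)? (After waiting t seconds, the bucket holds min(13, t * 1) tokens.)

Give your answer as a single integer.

Answer: 1

Derivation:
Need t * 1 >= 1, so t >= 1/1.
Smallest integer t = ceil(1/1) = 1.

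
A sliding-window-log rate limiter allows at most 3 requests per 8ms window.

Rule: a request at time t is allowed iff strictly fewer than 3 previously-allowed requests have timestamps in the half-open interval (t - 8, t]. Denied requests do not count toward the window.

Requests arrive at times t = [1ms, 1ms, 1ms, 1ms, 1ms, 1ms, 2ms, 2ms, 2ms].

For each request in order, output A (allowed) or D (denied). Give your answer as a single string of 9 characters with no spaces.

Tracking allowed requests in the window:
  req#1 t=1ms: ALLOW
  req#2 t=1ms: ALLOW
  req#3 t=1ms: ALLOW
  req#4 t=1ms: DENY
  req#5 t=1ms: DENY
  req#6 t=1ms: DENY
  req#7 t=2ms: DENY
  req#8 t=2ms: DENY
  req#9 t=2ms: DENY

Answer: AAADDDDDD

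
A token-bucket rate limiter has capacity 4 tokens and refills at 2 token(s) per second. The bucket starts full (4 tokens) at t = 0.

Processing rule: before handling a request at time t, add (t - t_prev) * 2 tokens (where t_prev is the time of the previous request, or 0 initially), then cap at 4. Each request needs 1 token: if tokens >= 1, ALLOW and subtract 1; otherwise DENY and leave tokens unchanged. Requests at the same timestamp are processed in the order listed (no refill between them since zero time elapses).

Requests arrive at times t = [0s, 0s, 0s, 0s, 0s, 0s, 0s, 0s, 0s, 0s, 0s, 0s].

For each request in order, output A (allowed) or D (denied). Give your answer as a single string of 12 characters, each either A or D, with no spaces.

Simulating step by step:
  req#1 t=0s: ALLOW
  req#2 t=0s: ALLOW
  req#3 t=0s: ALLOW
  req#4 t=0s: ALLOW
  req#5 t=0s: DENY
  req#6 t=0s: DENY
  req#7 t=0s: DENY
  req#8 t=0s: DENY
  req#9 t=0s: DENY
  req#10 t=0s: DENY
  req#11 t=0s: DENY
  req#12 t=0s: DENY

Answer: AAAADDDDDDDD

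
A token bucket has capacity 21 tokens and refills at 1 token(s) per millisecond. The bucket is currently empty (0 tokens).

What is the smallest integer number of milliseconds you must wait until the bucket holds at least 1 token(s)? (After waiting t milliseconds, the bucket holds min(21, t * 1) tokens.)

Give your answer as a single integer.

Need t * 1 >= 1, so t >= 1/1.
Smallest integer t = ceil(1/1) = 1.

Answer: 1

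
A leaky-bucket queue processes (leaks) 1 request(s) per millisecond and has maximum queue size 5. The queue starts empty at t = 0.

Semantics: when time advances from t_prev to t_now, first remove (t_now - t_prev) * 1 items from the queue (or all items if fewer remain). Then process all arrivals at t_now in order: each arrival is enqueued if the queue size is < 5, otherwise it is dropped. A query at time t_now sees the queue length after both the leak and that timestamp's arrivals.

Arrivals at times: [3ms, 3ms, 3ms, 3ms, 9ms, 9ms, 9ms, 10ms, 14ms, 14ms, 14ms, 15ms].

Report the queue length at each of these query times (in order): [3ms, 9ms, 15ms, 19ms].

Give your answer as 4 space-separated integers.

Answer: 4 3 3 0

Derivation:
Queue lengths at query times:
  query t=3ms: backlog = 4
  query t=9ms: backlog = 3
  query t=15ms: backlog = 3
  query t=19ms: backlog = 0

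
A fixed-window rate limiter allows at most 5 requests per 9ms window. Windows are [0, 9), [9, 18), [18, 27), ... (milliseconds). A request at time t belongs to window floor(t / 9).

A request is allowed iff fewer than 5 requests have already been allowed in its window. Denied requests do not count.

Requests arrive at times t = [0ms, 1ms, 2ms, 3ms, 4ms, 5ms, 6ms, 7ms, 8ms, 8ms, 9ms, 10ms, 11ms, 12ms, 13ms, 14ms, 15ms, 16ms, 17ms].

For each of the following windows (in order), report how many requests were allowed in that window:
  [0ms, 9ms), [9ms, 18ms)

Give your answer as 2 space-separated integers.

Answer: 5 5

Derivation:
Processing requests:
  req#1 t=0ms (window 0): ALLOW
  req#2 t=1ms (window 0): ALLOW
  req#3 t=2ms (window 0): ALLOW
  req#4 t=3ms (window 0): ALLOW
  req#5 t=4ms (window 0): ALLOW
  req#6 t=5ms (window 0): DENY
  req#7 t=6ms (window 0): DENY
  req#8 t=7ms (window 0): DENY
  req#9 t=8ms (window 0): DENY
  req#10 t=8ms (window 0): DENY
  req#11 t=9ms (window 1): ALLOW
  req#12 t=10ms (window 1): ALLOW
  req#13 t=11ms (window 1): ALLOW
  req#14 t=12ms (window 1): ALLOW
  req#15 t=13ms (window 1): ALLOW
  req#16 t=14ms (window 1): DENY
  req#17 t=15ms (window 1): DENY
  req#18 t=16ms (window 1): DENY
  req#19 t=17ms (window 1): DENY

Allowed counts by window: 5 5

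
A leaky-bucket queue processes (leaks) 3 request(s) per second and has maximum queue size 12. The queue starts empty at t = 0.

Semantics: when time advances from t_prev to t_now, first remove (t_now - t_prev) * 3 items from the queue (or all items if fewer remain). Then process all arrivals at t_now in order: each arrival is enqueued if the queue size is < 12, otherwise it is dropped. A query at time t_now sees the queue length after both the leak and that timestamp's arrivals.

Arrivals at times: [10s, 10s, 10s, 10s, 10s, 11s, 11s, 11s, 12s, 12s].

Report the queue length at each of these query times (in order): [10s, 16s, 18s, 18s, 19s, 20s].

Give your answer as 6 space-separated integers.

Queue lengths at query times:
  query t=10s: backlog = 5
  query t=16s: backlog = 0
  query t=18s: backlog = 0
  query t=18s: backlog = 0
  query t=19s: backlog = 0
  query t=20s: backlog = 0

Answer: 5 0 0 0 0 0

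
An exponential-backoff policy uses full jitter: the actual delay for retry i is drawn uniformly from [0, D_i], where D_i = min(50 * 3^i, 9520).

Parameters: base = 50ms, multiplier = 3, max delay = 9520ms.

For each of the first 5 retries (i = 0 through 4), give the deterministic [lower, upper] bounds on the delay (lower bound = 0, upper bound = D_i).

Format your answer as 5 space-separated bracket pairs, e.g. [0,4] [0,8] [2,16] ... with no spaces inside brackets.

Computing bounds per retry:
  i=0: D_i=min(50*3^0,9520)=50, bounds=[0,50]
  i=1: D_i=min(50*3^1,9520)=150, bounds=[0,150]
  i=2: D_i=min(50*3^2,9520)=450, bounds=[0,450]
  i=3: D_i=min(50*3^3,9520)=1350, bounds=[0,1350]
  i=4: D_i=min(50*3^4,9520)=4050, bounds=[0,4050]

Answer: [0,50] [0,150] [0,450] [0,1350] [0,4050]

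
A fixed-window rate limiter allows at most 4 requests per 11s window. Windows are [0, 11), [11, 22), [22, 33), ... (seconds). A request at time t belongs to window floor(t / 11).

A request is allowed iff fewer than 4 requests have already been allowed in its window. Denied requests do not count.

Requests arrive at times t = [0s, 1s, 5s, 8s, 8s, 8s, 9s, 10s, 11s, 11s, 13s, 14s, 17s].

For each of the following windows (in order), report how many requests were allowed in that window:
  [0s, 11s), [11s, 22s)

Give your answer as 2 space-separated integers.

Processing requests:
  req#1 t=0s (window 0): ALLOW
  req#2 t=1s (window 0): ALLOW
  req#3 t=5s (window 0): ALLOW
  req#4 t=8s (window 0): ALLOW
  req#5 t=8s (window 0): DENY
  req#6 t=8s (window 0): DENY
  req#7 t=9s (window 0): DENY
  req#8 t=10s (window 0): DENY
  req#9 t=11s (window 1): ALLOW
  req#10 t=11s (window 1): ALLOW
  req#11 t=13s (window 1): ALLOW
  req#12 t=14s (window 1): ALLOW
  req#13 t=17s (window 1): DENY

Allowed counts by window: 4 4

Answer: 4 4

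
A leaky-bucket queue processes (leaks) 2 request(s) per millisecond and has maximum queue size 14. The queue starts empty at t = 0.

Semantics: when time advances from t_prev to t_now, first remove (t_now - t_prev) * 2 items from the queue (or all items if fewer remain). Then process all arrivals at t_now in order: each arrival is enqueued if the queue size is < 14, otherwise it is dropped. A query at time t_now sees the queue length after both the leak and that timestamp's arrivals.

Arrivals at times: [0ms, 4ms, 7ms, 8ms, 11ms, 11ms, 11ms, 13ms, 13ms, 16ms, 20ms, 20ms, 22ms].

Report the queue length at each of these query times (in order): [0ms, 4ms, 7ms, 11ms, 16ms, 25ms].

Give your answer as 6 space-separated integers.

Answer: 1 1 1 3 1 0

Derivation:
Queue lengths at query times:
  query t=0ms: backlog = 1
  query t=4ms: backlog = 1
  query t=7ms: backlog = 1
  query t=11ms: backlog = 3
  query t=16ms: backlog = 1
  query t=25ms: backlog = 0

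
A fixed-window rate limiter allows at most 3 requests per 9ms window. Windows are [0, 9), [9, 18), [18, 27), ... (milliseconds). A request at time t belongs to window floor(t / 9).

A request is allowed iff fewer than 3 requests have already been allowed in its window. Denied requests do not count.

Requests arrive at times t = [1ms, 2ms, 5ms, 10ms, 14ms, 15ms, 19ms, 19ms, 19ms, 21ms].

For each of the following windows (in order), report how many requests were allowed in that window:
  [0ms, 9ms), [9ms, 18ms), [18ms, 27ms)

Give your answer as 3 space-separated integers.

Answer: 3 3 3

Derivation:
Processing requests:
  req#1 t=1ms (window 0): ALLOW
  req#2 t=2ms (window 0): ALLOW
  req#3 t=5ms (window 0): ALLOW
  req#4 t=10ms (window 1): ALLOW
  req#5 t=14ms (window 1): ALLOW
  req#6 t=15ms (window 1): ALLOW
  req#7 t=19ms (window 2): ALLOW
  req#8 t=19ms (window 2): ALLOW
  req#9 t=19ms (window 2): ALLOW
  req#10 t=21ms (window 2): DENY

Allowed counts by window: 3 3 3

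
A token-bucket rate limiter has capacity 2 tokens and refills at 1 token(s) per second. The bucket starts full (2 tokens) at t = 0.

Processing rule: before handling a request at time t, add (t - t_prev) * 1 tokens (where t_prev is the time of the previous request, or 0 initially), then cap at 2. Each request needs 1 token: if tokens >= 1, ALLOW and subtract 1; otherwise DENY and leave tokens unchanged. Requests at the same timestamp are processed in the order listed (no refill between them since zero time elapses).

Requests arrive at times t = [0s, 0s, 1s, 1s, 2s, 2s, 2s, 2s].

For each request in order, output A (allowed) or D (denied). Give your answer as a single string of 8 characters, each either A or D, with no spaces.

Simulating step by step:
  req#1 t=0s: ALLOW
  req#2 t=0s: ALLOW
  req#3 t=1s: ALLOW
  req#4 t=1s: DENY
  req#5 t=2s: ALLOW
  req#6 t=2s: DENY
  req#7 t=2s: DENY
  req#8 t=2s: DENY

Answer: AAADADDD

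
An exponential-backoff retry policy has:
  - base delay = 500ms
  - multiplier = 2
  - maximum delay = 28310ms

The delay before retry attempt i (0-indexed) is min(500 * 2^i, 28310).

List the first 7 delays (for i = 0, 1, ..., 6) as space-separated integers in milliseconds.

Computing each delay:
  i=0: min(500*2^0, 28310) = 500
  i=1: min(500*2^1, 28310) = 1000
  i=2: min(500*2^2, 28310) = 2000
  i=3: min(500*2^3, 28310) = 4000
  i=4: min(500*2^4, 28310) = 8000
  i=5: min(500*2^5, 28310) = 16000
  i=6: min(500*2^6, 28310) = 28310

Answer: 500 1000 2000 4000 8000 16000 28310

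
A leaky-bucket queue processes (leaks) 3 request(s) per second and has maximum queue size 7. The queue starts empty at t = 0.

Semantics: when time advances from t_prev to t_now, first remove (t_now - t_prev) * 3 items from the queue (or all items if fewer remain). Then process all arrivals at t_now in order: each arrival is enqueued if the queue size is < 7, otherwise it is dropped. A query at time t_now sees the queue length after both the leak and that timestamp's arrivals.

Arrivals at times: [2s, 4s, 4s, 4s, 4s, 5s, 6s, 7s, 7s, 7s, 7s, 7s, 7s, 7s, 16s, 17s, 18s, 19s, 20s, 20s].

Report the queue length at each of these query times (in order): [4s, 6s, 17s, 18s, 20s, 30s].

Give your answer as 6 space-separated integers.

Answer: 4 1 1 1 2 0

Derivation:
Queue lengths at query times:
  query t=4s: backlog = 4
  query t=6s: backlog = 1
  query t=17s: backlog = 1
  query t=18s: backlog = 1
  query t=20s: backlog = 2
  query t=30s: backlog = 0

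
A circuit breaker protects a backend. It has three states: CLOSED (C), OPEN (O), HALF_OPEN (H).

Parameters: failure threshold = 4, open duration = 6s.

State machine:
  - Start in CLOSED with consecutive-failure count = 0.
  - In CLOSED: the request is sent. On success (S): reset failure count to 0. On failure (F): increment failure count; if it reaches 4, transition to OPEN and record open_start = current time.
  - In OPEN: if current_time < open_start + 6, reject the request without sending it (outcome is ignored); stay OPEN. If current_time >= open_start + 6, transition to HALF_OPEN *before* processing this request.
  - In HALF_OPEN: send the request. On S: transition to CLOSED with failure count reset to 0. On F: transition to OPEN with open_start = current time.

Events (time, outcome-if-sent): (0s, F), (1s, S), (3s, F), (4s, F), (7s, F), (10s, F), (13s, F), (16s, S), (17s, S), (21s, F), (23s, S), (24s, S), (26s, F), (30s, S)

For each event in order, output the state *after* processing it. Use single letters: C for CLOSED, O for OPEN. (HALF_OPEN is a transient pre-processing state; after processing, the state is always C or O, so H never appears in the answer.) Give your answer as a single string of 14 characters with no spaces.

State after each event:
  event#1 t=0s outcome=F: state=CLOSED
  event#2 t=1s outcome=S: state=CLOSED
  event#3 t=3s outcome=F: state=CLOSED
  event#4 t=4s outcome=F: state=CLOSED
  event#5 t=7s outcome=F: state=CLOSED
  event#6 t=10s outcome=F: state=OPEN
  event#7 t=13s outcome=F: state=OPEN
  event#8 t=16s outcome=S: state=CLOSED
  event#9 t=17s outcome=S: state=CLOSED
  event#10 t=21s outcome=F: state=CLOSED
  event#11 t=23s outcome=S: state=CLOSED
  event#12 t=24s outcome=S: state=CLOSED
  event#13 t=26s outcome=F: state=CLOSED
  event#14 t=30s outcome=S: state=CLOSED

Answer: CCCCCOOCCCCCCC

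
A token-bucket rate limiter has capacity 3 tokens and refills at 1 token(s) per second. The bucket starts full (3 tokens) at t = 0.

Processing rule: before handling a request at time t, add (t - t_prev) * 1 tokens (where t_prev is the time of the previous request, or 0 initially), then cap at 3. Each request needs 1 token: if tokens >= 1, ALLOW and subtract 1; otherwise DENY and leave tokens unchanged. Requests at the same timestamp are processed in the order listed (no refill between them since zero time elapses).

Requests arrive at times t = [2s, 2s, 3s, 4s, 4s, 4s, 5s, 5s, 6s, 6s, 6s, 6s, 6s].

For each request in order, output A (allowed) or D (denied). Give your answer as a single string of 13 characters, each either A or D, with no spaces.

Answer: AAAAADADADDDD

Derivation:
Simulating step by step:
  req#1 t=2s: ALLOW
  req#2 t=2s: ALLOW
  req#3 t=3s: ALLOW
  req#4 t=4s: ALLOW
  req#5 t=4s: ALLOW
  req#6 t=4s: DENY
  req#7 t=5s: ALLOW
  req#8 t=5s: DENY
  req#9 t=6s: ALLOW
  req#10 t=6s: DENY
  req#11 t=6s: DENY
  req#12 t=6s: DENY
  req#13 t=6s: DENY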